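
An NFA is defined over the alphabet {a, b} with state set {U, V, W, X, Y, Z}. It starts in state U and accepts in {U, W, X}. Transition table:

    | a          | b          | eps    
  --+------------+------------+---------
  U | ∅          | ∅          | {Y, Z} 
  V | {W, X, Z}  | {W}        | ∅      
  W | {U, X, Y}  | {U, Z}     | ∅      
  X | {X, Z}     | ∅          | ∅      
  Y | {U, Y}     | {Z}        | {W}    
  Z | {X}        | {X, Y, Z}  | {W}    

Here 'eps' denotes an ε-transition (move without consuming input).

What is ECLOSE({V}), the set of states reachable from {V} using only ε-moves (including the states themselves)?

Begin with {V}.
No ε-moves leave this set, so the closure equals the set itself.

{V}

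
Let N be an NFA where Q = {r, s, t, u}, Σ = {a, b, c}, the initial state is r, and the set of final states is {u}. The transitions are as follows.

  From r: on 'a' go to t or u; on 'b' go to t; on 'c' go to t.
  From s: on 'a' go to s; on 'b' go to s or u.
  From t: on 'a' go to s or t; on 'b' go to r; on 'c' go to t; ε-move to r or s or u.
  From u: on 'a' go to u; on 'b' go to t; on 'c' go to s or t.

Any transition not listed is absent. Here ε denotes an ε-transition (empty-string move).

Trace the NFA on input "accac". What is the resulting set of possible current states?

Start in {r}.
Read 'a': r→{t, u}; union {t, u}; ε-closure = {r, s, t, u}.
Read 'c': r→{t}, s→∅, t→{t}, u→{s, t}; union {s, t}; ε-closure = {r, s, t, u}.
Read 'c': r→{t}, s→∅, t→{t}, u→{s, t}; union {s, t}; ε-closure = {r, s, t, u}.
Read 'a': r→{t, u}, s→{s}, t→{s, t}, u→{u}; union {s, t, u}; ε-closure = {r, s, t, u}.
Read 'c': r→{t}, s→∅, t→{t}, u→{s, t}; union {s, t}; ε-closure = {r, s, t, u}.

{r, s, t, u}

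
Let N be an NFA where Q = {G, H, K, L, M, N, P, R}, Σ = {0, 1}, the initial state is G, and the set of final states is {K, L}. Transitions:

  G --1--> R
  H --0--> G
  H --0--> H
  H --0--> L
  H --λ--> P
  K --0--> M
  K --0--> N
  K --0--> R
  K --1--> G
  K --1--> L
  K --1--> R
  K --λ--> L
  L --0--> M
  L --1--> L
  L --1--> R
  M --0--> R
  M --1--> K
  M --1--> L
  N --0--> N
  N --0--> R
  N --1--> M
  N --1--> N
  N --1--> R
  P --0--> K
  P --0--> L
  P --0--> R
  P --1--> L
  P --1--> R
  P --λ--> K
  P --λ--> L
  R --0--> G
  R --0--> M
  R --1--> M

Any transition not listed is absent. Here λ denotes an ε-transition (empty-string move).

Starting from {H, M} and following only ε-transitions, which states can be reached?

{H, K, L, M, P}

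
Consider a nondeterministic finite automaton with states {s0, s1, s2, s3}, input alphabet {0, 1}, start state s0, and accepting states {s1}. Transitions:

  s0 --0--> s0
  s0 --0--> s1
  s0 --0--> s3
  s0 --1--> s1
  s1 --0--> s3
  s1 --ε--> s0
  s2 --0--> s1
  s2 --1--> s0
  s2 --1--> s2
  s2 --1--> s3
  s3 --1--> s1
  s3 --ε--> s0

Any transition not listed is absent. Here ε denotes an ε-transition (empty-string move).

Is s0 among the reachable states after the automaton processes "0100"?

Yes

Start in {s0}.
Read '0': {s0} → {s0, s1, s3}.
Read '1': {s0, s1, s3} → {s0, s1}.
Read '0': {s0, s1} → {s0, s1, s3}.
Read '0': {s0, s1, s3} → {s0, s1, s3}.
State s0 is in {s0, s1, s3}.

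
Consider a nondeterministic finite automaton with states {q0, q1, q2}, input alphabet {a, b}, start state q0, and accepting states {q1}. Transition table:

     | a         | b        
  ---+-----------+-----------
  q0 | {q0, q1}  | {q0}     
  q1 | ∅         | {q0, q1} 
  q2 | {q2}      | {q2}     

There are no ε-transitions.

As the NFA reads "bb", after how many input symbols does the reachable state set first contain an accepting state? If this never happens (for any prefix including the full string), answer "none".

Start in {q0}.
Read 'b': q0→{q0}; now {q0}.
Read 'b': q0→{q0}; now {q0}.
No reachable set along the way intersects F.

none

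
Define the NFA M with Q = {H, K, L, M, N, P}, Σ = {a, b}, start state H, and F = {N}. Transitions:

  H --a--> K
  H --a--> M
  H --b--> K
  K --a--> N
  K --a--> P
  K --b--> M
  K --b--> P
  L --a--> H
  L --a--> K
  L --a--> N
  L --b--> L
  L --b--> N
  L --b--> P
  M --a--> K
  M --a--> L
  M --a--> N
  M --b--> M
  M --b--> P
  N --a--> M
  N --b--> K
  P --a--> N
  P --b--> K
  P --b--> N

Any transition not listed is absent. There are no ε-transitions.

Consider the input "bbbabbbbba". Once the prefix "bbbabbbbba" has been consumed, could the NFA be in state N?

Start in {H}.
Read 'b': H→{K}; now {K}.
Read 'b': K→{M, P}; now {M, P}.
Read 'b': M→{M, P}, P→{K, N}; now {K, M, N, P}.
Read 'a': K→{N, P}, M→{K, L, N}, N→{M}, P→{N}; now {K, L, M, N, P}.
Read 'b': K→{M, P}, L→{L, N, P}, M→{M, P}, N→{K}, P→{K, N}; now {K, L, M, N, P}.
Read 'b': K→{M, P}, L→{L, N, P}, M→{M, P}, N→{K}, P→{K, N}; now {K, L, M, N, P}.
Read 'b': K→{M, P}, L→{L, N, P}, M→{M, P}, N→{K}, P→{K, N}; now {K, L, M, N, P}.
Read 'b': K→{M, P}, L→{L, N, P}, M→{M, P}, N→{K}, P→{K, N}; now {K, L, M, N, P}.
Read 'b': K→{M, P}, L→{L, N, P}, M→{M, P}, N→{K}, P→{K, N}; now {K, L, M, N, P}.
Read 'a': K→{N, P}, L→{H, K, N}, M→{K, L, N}, N→{M}, P→{N}; now {H, K, L, M, N, P}.
State N is in {H, K, L, M, N, P}.

Yes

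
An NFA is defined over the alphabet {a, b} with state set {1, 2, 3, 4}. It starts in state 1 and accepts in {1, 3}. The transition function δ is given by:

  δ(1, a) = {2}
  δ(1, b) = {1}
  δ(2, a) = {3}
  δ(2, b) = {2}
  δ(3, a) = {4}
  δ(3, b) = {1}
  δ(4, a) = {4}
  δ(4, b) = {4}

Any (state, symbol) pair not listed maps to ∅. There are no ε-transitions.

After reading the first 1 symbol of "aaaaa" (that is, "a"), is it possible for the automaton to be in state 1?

No

Start in {1}.
Read 'a': {1} → {2}.
State 1 is not in {2}.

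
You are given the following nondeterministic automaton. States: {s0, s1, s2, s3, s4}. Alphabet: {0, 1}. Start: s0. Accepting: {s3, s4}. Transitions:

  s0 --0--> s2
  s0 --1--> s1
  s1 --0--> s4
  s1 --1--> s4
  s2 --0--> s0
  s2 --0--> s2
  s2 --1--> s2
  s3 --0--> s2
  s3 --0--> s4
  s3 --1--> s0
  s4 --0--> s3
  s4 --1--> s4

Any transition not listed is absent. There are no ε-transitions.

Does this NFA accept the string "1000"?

Yes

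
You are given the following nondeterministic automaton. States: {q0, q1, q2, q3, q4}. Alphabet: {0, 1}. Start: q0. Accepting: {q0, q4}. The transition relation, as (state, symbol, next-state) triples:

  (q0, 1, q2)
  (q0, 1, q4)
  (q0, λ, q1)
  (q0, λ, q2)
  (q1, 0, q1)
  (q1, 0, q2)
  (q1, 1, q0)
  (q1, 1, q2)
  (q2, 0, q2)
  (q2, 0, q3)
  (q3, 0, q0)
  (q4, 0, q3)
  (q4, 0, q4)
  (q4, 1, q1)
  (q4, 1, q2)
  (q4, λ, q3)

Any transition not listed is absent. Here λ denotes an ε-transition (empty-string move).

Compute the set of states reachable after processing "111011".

Start: ε-closure({q0}) = {q0, q1, q2}.
Read '1': {q0, q1, q2} → {q0, q1, q2, q3, q4}.
Read '1': {q0, q1, q2, q3, q4} → {q0, q1, q2, q3, q4}.
Read '1': {q0, q1, q2, q3, q4} → {q0, q1, q2, q3, q4}.
Read '0': {q0, q1, q2, q3, q4} → {q0, q1, q2, q3, q4}.
Read '1': {q0, q1, q2, q3, q4} → {q0, q1, q2, q3, q4}.
Read '1': {q0, q1, q2, q3, q4} → {q0, q1, q2, q3, q4}.

{q0, q1, q2, q3, q4}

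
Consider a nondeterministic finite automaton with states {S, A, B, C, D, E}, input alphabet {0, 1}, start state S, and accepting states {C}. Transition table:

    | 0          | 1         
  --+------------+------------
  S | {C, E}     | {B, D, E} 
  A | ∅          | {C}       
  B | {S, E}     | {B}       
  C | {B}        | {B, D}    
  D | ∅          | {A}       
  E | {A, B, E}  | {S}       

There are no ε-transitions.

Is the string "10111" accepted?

Yes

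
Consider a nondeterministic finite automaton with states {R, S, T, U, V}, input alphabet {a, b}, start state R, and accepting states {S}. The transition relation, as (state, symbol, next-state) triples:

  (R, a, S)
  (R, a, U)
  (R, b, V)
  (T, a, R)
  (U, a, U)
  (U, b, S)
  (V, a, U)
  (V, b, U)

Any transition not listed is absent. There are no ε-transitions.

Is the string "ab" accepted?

Yes

Start in {R}.
Read 'a': {R} → {S, U}.
Read 'b': {S, U} → {S}.
The final set {S} contains the accepting state S.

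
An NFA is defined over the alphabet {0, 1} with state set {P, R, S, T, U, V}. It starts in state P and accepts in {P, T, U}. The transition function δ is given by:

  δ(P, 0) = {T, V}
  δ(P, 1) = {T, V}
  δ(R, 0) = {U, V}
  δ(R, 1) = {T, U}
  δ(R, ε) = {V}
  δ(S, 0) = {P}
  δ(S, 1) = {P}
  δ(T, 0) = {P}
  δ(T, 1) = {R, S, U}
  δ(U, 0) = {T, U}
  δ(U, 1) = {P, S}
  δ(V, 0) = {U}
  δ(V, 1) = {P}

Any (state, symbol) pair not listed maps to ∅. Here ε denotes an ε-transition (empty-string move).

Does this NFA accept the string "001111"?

Yes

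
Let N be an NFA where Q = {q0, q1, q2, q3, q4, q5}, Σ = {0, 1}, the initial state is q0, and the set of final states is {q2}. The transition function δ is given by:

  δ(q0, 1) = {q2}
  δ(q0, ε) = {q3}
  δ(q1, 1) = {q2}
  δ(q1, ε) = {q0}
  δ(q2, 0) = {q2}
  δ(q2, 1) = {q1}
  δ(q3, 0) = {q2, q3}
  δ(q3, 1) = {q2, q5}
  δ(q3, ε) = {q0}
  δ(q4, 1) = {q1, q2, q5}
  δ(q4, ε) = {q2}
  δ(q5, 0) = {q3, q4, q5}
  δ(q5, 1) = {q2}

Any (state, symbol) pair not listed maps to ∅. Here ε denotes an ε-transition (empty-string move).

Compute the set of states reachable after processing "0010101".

{q0, q1, q2, q3, q5}

Start: ε-closure({q0}) = {q0, q3}.
Read '0': q0→∅, q3→{q2, q3}; union {q2, q3}; ε-closure = {q0, q2, q3}.
Read '0': q0→∅, q2→{q2}, q3→{q2, q3}; union {q2, q3}; ε-closure = {q0, q2, q3}.
Read '1': q0→{q2}, q2→{q1}, q3→{q2, q5}; union {q1, q2, q5}; ε-closure = {q0, q1, q2, q3, q5}.
Read '0': q0→∅, q1→∅, q2→{q2}, q3→{q2, q3}, q5→{q3, q4, q5}; union {q2, q3, q4, q5}; ε-closure = {q0, q2, q3, q4, q5}.
Read '1': q0→{q2}, q2→{q1}, q3→{q2, q5}, q4→{q1, q2, q5}, q5→{q2}; union {q1, q2, q5}; ε-closure = {q0, q1, q2, q3, q5}.
Read '0': q0→∅, q1→∅, q2→{q2}, q3→{q2, q3}, q5→{q3, q4, q5}; union {q2, q3, q4, q5}; ε-closure = {q0, q2, q3, q4, q5}.
Read '1': q0→{q2}, q2→{q1}, q3→{q2, q5}, q4→{q1, q2, q5}, q5→{q2}; union {q1, q2, q5}; ε-closure = {q0, q1, q2, q3, q5}.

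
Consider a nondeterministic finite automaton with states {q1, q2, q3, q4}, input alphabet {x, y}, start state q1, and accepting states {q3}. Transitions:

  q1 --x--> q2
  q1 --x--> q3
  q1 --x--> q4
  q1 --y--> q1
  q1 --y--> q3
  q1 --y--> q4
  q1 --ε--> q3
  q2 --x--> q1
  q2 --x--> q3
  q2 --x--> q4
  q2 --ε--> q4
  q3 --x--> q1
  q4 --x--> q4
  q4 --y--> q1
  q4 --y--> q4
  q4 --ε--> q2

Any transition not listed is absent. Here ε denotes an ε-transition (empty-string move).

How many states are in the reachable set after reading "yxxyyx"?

Start: ε-closure({q1}) = {q1, q3}.
Read 'y': q1→{q1, q3, q4}, q3→∅; union {q1, q3, q4}; ε-closure = {q1, q2, q3, q4}.
Read 'x': q1→{q2, q3, q4}, q2→{q1, q3, q4}, q3→{q1}, q4→{q4}; now {q1, q2, q3, q4}.
Read 'x': q1→{q2, q3, q4}, q2→{q1, q3, q4}, q3→{q1}, q4→{q4}; now {q1, q2, q3, q4}.
Read 'y': q1→{q1, q3, q4}, q2→∅, q3→∅, q4→{q1, q4}; union {q1, q3, q4}; ε-closure = {q1, q2, q3, q4}.
Read 'y': q1→{q1, q3, q4}, q2→∅, q3→∅, q4→{q1, q4}; union {q1, q3, q4}; ε-closure = {q1, q2, q3, q4}.
Read 'x': q1→{q2, q3, q4}, q2→{q1, q3, q4}, q3→{q1}, q4→{q4}; now {q1, q2, q3, q4}.
That set has 4 states.

4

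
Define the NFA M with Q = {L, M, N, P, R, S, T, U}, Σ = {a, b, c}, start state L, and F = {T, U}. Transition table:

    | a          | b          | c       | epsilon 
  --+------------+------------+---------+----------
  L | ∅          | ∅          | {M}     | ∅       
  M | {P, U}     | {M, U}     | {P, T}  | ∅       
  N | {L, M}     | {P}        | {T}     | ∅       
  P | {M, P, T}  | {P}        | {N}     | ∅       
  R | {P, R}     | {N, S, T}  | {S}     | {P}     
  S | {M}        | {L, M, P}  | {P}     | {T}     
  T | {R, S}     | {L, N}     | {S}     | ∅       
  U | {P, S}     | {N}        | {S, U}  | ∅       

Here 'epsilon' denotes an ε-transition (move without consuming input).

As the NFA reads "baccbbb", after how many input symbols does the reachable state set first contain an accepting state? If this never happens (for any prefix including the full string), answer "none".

none

Start in {L}.
Read 'b': L→∅; now ∅.
The set is empty and remains empty for the remaining 6 symbols.
No reachable set along the way intersects F.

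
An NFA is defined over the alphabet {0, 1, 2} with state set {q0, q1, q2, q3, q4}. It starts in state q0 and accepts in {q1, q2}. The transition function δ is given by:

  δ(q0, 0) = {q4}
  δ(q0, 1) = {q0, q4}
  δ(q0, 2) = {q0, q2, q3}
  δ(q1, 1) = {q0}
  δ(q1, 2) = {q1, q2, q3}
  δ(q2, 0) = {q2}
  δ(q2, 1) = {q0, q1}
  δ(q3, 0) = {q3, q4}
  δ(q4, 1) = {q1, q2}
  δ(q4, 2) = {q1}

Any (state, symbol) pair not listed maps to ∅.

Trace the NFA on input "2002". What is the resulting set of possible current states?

{q1}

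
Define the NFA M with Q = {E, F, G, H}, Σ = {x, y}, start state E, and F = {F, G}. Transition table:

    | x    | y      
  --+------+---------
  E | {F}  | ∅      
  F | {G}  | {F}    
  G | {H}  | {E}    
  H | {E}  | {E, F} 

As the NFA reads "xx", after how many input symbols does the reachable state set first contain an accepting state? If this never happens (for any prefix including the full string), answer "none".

1

Start in {E}.
Read 'x': {E} → {F}.
None of the earlier sets intersect F, but {F} does.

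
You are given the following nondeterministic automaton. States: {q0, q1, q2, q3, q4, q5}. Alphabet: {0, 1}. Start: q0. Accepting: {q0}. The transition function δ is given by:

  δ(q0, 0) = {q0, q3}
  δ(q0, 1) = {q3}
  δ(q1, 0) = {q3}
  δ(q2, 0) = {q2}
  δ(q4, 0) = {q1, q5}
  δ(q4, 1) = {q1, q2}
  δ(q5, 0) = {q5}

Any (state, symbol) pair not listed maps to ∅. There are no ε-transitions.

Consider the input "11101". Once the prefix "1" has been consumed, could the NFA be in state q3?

Start in {q0}.
Read '1': q0→{q3}; now {q3}.
State q3 is in {q3}.

Yes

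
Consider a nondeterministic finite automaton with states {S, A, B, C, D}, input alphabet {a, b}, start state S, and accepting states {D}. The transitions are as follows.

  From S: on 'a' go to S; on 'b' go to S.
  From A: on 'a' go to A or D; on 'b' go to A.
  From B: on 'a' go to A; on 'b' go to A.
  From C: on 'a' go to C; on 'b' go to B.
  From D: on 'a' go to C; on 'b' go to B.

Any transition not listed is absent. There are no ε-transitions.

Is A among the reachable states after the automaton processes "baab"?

No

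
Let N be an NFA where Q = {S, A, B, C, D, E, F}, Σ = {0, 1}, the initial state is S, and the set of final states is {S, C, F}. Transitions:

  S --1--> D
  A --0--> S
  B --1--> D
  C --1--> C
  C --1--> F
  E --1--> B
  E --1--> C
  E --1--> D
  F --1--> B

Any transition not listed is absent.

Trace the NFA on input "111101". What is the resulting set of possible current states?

∅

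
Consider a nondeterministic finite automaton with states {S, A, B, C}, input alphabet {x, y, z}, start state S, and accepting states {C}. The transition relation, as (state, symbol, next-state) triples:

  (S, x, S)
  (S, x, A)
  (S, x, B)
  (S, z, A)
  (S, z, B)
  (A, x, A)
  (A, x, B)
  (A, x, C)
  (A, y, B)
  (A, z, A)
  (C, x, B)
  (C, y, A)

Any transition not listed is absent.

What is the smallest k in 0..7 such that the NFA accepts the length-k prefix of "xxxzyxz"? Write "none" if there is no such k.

2

Start in {S}.
Read 'x': {S} → {S, A, B}.
Read 'x': {S, A, B} → {S, A, B, C}.
None of the earlier sets intersect F, but {S, A, B, C} does.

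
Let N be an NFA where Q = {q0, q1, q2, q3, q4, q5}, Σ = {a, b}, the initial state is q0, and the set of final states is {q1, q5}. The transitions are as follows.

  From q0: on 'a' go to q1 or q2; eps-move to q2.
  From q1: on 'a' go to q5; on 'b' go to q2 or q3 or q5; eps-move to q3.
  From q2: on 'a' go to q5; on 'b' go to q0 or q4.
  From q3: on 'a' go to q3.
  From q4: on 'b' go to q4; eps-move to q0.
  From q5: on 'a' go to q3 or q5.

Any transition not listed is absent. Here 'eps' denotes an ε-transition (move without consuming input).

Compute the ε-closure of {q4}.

{q0, q2, q4}

Begin with {q4}.
ε-move q4 → q0; add q0.
ε-move q0 → q2; add q2.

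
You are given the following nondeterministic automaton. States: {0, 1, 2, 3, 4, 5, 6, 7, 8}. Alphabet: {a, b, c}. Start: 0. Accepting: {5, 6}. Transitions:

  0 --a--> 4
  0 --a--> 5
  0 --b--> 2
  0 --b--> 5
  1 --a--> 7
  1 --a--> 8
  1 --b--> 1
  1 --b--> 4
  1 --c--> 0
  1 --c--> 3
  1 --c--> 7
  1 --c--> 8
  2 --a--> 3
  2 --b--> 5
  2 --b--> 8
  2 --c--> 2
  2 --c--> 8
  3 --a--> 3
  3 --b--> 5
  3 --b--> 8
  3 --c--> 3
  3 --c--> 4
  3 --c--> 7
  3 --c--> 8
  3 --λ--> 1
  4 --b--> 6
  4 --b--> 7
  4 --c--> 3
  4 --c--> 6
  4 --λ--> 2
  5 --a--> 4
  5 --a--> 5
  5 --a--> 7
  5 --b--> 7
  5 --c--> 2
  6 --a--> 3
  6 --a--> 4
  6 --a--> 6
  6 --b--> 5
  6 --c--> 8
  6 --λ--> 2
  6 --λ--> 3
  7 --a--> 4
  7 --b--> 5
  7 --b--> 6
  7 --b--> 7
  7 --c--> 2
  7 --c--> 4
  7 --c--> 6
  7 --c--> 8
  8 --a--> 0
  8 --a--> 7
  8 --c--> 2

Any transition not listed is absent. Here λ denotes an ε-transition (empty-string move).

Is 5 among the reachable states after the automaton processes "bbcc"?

No

Start in {0}.
Read 'b': {0} → {2, 5}.
Read 'b': {2, 5} → {5, 7, 8}.
Read 'c': {5, 7, 8} → {1, 2, 3, 4, 6, 8}.
Read 'c': {1, 2, 3, 4, 6, 8} → {0, 1, 2, 3, 4, 6, 7, 8}.
State 5 is not in {0, 1, 2, 3, 4, 6, 7, 8}.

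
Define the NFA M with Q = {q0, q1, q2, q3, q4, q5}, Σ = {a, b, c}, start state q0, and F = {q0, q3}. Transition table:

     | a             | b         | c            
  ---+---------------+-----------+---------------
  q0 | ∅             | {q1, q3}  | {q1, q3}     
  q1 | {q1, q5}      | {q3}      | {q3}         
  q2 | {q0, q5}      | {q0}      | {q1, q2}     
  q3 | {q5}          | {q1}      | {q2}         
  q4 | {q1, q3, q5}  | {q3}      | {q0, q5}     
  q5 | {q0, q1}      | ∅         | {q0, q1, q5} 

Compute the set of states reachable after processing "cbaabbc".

{q2, q3}

Start in {q0}.
Read 'c': {q0} → {q1, q3}.
Read 'b': {q1, q3} → {q1, q3}.
Read 'a': {q1, q3} → {q1, q5}.
Read 'a': {q1, q5} → {q0, q1, q5}.
Read 'b': {q0, q1, q5} → {q1, q3}.
Read 'b': {q1, q3} → {q1, q3}.
Read 'c': {q1, q3} → {q2, q3}.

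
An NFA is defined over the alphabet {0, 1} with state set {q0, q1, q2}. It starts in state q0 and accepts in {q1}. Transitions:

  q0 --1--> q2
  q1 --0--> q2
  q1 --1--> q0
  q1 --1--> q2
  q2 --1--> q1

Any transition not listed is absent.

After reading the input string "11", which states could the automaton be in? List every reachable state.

{q1}

Start in {q0}.
Read '1': {q0} → {q2}.
Read '1': {q2} → {q1}.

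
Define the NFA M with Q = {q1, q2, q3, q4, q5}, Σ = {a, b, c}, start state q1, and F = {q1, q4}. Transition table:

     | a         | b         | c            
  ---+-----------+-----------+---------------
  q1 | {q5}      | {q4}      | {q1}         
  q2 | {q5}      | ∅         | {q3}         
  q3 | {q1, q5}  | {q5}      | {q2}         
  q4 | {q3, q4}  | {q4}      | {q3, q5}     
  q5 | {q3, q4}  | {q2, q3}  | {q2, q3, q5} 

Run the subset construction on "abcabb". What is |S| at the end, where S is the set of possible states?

2

Start in {q1}.
Read 'a': q1→{q5}; now {q5}.
Read 'b': q5→{q2, q3}; now {q2, q3}.
Read 'c': q2→{q3}, q3→{q2}; now {q2, q3}.
Read 'a': q2→{q5}, q3→{q1, q5}; now {q1, q5}.
Read 'b': q1→{q4}, q5→{q2, q3}; now {q2, q3, q4}.
Read 'b': q2→∅, q3→{q5}, q4→{q4}; now {q4, q5}.
That set has 2 states.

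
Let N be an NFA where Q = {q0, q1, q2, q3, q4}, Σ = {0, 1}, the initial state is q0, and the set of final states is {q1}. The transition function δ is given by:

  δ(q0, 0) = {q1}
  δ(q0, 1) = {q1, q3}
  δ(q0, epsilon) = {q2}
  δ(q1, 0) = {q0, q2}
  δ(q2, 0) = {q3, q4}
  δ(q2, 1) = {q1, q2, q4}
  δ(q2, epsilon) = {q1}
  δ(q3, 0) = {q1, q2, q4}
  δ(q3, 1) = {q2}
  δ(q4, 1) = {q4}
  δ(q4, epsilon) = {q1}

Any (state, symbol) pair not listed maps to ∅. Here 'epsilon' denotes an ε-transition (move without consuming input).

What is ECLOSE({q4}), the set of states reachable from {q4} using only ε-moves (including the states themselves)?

Begin with {q4}.
ε-move q4 → q1; add q1.

{q1, q4}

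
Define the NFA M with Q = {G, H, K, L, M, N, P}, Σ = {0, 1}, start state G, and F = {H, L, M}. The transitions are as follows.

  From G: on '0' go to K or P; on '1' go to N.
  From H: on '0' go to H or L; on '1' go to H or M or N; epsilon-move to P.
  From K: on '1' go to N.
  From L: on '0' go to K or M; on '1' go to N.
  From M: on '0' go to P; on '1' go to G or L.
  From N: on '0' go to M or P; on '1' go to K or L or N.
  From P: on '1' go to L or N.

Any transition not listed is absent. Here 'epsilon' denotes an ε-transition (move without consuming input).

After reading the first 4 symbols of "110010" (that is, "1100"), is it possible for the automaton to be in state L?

No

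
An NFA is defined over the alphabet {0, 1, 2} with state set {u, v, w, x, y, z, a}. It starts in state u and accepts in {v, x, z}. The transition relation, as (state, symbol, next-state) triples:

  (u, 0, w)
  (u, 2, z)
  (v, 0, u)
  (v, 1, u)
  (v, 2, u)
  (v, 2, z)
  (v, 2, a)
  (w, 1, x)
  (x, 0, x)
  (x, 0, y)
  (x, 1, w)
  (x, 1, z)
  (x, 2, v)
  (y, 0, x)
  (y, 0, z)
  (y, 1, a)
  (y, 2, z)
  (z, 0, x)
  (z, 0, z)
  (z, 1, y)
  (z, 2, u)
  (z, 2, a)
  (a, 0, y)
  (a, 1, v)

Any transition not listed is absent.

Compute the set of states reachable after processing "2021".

Start in {u}.
Read '2': {u} → {z}.
Read '0': {z} → {x, z}.
Read '2': {x, z} → {u, v, a}.
Read '1': {u, v, a} → {u, v}.

{u, v}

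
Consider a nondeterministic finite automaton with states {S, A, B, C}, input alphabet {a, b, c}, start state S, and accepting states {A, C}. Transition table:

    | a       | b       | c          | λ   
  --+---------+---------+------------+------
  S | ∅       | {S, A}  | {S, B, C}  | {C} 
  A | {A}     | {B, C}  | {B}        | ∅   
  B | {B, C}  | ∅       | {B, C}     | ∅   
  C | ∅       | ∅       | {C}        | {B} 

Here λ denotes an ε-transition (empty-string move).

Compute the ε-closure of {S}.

Begin with {S}.
ε-move S → C; add C.
ε-move C → B; add B.

{S, B, C}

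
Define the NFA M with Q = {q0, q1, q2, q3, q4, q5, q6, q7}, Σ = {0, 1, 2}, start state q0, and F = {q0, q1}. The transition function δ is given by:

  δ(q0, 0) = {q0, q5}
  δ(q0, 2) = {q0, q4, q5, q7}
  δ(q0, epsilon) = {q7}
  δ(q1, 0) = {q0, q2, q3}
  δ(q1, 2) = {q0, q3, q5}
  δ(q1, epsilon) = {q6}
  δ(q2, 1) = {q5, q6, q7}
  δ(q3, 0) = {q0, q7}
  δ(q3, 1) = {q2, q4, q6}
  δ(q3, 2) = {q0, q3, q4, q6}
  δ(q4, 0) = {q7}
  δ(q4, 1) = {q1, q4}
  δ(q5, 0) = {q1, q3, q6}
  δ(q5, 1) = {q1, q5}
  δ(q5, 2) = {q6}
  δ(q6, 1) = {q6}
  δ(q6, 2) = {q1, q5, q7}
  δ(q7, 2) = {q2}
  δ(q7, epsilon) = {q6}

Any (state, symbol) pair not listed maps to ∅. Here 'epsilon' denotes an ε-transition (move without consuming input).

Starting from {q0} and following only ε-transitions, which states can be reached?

Begin with {q0}.
ε-move q0 → q7; add q7.
ε-move q7 → q6; add q6.

{q0, q6, q7}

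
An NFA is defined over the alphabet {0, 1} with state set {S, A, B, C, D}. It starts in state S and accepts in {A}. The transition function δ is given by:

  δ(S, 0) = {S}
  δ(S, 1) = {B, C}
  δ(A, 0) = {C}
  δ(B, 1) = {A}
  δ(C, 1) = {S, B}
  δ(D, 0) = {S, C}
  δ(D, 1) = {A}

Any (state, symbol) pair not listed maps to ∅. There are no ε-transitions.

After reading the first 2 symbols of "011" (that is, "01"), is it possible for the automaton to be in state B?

Yes

Start in {S}.
Read '0': {S} → {S}.
Read '1': {S} → {B, C}.
State B is in {B, C}.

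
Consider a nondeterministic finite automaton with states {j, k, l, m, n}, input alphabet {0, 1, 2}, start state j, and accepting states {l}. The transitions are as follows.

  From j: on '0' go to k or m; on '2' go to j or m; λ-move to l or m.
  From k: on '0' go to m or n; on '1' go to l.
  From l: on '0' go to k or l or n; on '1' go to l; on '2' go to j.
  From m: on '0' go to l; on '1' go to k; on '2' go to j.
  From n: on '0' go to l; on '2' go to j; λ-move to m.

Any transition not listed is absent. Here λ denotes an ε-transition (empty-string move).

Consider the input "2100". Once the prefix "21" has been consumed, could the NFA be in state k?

Start: ε-closure({j}) = {j, l, m}.
Read '2': j→{j, m}, l→{j}, m→{j}; union {j, m}; ε-closure = {j, l, m}.
Read '1': j→∅, l→{l}, m→{k}; now {k, l}.
State k is in {k, l}.

Yes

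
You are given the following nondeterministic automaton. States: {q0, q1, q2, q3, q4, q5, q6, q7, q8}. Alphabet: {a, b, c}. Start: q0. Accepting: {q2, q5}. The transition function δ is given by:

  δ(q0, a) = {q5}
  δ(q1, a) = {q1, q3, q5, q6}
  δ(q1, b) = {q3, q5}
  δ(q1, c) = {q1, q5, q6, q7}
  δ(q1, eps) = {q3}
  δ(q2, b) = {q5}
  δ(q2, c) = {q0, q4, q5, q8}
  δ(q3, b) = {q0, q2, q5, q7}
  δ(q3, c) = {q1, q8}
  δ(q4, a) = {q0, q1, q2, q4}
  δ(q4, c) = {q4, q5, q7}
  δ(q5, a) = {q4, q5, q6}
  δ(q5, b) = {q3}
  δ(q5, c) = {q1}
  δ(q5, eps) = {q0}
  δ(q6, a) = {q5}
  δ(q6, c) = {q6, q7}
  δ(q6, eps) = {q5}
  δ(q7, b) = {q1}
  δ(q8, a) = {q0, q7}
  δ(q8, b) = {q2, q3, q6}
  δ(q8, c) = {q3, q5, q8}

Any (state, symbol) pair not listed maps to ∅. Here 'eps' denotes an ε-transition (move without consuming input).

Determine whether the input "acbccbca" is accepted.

Yes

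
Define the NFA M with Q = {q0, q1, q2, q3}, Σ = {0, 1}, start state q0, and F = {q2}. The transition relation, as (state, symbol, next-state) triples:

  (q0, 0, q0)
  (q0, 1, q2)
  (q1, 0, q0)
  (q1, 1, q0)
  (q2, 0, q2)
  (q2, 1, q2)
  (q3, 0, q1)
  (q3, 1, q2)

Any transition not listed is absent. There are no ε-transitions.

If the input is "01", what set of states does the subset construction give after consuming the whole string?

{q2}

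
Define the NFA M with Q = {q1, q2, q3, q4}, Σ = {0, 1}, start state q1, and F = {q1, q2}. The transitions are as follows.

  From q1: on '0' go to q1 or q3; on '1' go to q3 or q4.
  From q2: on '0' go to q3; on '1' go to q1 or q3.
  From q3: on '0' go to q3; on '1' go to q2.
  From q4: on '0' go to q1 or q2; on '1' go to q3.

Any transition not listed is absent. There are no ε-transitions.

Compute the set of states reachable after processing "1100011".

Start in {q1}.
Read '1': q1→{q3, q4}; now {q3, q4}.
Read '1': q3→{q2}, q4→{q3}; now {q2, q3}.
Read '0': q2→{q3}, q3→{q3}; now {q3}.
Read '0': q3→{q3}; now {q3}.
Read '0': q3→{q3}; now {q3}.
Read '1': q3→{q2}; now {q2}.
Read '1': q2→{q1, q3}; now {q1, q3}.

{q1, q3}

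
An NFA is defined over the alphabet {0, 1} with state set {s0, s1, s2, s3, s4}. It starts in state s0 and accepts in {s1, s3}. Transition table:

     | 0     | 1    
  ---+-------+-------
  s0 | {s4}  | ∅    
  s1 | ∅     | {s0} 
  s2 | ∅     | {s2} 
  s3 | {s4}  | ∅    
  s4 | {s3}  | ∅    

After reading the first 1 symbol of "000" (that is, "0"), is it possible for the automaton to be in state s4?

Yes

Start in {s0}.
Read '0': {s0} → {s4}.
State s4 is in {s4}.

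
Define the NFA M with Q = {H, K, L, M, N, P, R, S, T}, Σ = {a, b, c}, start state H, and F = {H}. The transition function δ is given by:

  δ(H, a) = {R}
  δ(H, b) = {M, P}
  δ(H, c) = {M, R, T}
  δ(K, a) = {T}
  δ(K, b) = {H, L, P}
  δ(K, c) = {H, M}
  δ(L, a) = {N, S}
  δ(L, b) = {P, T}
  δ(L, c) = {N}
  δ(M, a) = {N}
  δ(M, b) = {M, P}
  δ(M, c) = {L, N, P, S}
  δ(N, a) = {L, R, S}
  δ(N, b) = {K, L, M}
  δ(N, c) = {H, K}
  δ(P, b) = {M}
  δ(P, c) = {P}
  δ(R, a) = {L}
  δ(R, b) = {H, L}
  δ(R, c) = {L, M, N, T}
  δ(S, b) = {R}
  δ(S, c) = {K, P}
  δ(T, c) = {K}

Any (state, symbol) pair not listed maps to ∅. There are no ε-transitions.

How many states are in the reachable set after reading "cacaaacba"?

4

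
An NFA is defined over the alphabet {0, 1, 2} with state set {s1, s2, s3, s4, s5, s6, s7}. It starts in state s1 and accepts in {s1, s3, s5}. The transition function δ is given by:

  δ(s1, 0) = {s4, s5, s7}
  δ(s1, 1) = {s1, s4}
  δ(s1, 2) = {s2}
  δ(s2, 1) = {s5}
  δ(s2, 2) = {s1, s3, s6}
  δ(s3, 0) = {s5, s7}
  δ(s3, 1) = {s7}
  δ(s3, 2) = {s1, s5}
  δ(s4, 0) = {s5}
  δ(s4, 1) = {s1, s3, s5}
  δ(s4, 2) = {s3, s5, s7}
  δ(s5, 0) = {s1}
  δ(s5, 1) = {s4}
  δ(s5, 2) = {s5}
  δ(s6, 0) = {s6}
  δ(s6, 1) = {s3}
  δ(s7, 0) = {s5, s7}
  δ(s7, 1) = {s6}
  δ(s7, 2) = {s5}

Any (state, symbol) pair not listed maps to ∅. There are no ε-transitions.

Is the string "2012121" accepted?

No

Start in {s1}.
Read '2': {s1} → {s2}.
Read '0': {s2} → ∅.
The set is empty and remains empty for the remaining 5 symbols.
The final set ∅ contains no accepting state.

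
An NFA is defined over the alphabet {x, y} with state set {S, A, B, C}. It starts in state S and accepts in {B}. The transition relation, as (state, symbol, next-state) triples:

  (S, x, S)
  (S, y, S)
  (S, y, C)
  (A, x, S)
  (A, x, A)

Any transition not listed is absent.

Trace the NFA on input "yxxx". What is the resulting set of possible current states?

Start in {S}.
Read 'y': {S} → {S, C}.
Read 'x': {S, C} → {S}.
Read 'x': {S} → {S}.
Read 'x': {S} → {S}.

{S}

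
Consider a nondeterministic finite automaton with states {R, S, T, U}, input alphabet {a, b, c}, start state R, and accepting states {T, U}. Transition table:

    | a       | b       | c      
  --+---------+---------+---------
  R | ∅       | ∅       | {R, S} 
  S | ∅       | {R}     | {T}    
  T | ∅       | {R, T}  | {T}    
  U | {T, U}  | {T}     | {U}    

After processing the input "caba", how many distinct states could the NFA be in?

0

Start in {R}.
Read 'c': R→{R, S}; now {R, S}.
Read 'a': R→∅, S→∅; now ∅.
The set is empty and remains empty for the remaining 2 symbols.
That set has 0 states.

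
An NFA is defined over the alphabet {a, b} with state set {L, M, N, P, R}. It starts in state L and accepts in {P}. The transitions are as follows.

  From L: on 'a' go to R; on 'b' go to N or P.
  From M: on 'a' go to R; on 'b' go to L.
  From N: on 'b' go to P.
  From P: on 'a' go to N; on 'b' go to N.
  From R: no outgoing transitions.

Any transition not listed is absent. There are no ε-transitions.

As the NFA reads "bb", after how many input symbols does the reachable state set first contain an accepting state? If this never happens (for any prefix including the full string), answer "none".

1

Start in {L}.
Read 'b': L→{N, P}; now {N, P}.
None of the earlier sets intersect F, but {N, P} does.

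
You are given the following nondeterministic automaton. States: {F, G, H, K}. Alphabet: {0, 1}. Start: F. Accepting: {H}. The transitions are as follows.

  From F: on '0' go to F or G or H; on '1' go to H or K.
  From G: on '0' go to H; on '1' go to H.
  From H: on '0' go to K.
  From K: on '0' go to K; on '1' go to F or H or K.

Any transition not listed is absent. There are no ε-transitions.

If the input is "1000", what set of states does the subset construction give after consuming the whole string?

Start in {F}.
Read '1': {F} → {H, K}.
Read '0': {H, K} → {K}.
Read '0': {K} → {K}.
Read '0': {K} → {K}.

{K}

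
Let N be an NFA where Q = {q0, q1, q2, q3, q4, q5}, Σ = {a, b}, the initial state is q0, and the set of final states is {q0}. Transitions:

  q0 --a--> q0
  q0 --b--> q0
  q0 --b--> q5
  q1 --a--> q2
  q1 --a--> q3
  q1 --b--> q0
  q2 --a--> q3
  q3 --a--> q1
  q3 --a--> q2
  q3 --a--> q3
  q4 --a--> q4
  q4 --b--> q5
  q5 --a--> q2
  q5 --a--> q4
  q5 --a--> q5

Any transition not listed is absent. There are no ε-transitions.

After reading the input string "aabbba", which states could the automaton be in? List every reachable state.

{q0, q2, q4, q5}

Start in {q0}.
Read 'a': {q0} → {q0}.
Read 'a': {q0} → {q0}.
Read 'b': {q0} → {q0, q5}.
Read 'b': {q0, q5} → {q0, q5}.
Read 'b': {q0, q5} → {q0, q5}.
Read 'a': {q0, q5} → {q0, q2, q4, q5}.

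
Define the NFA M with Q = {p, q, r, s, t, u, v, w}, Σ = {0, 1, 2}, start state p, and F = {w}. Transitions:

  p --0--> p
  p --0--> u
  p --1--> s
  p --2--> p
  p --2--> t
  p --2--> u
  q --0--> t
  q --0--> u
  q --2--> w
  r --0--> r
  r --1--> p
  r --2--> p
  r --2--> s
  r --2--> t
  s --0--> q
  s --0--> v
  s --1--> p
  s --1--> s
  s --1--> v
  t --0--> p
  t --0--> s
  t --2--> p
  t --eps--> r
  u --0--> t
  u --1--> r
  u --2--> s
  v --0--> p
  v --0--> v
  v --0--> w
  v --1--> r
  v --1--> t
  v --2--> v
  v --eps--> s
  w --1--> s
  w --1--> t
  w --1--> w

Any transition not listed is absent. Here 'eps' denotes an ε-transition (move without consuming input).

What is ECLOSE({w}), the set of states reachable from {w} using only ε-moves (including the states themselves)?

{w}

Begin with {w}.
No ε-moves leave this set, so the closure equals the set itself.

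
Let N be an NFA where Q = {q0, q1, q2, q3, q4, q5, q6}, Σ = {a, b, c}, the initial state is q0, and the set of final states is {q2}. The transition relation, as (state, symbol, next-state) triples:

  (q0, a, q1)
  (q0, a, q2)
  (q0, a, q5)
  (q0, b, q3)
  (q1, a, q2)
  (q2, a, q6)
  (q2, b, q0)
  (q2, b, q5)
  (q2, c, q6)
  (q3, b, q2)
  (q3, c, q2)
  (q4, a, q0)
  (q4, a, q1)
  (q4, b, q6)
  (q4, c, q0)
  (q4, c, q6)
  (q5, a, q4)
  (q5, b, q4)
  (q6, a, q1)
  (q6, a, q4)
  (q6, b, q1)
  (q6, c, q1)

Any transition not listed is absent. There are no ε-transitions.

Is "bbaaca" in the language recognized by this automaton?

Yes

Start in {q0}.
Read 'b': q0→{q3}; now {q3}.
Read 'b': q3→{q2}; now {q2}.
Read 'a': q2→{q6}; now {q6}.
Read 'a': q6→{q1, q4}; now {q1, q4}.
Read 'c': q1→∅, q4→{q0, q6}; now {q0, q6}.
Read 'a': q0→{q1, q2, q5}, q6→{q1, q4}; now {q1, q2, q4, q5}.
The final set {q1, q2, q4, q5} contains the accepting state q2.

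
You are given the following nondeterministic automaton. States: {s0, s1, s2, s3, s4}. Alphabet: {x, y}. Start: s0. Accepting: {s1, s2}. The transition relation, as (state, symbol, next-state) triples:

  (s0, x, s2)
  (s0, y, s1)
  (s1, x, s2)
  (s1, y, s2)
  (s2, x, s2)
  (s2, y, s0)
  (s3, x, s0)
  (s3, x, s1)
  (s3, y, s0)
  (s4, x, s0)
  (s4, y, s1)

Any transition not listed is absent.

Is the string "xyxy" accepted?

No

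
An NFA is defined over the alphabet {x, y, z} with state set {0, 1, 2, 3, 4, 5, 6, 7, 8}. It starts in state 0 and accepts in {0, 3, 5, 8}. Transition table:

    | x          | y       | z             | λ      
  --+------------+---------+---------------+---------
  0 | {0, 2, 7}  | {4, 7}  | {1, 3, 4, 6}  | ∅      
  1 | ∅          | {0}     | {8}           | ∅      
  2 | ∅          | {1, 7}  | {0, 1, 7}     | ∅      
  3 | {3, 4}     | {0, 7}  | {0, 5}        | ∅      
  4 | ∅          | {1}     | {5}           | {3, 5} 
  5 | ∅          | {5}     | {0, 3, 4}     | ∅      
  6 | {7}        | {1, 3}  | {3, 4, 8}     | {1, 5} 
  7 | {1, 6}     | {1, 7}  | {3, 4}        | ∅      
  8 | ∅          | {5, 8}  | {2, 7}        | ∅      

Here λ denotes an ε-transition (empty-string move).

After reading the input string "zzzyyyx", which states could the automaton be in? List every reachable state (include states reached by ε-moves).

Start in {0}.
Read 'z': 0→{1, 3, 4, 6}; union {1, 3, 4, 6}; ε-closure = {1, 3, 4, 5, 6}.
Read 'z': 1→{8}, 3→{0, 5}, 4→{5}, 5→{0, 3, 4}, 6→{3, 4, 8}; now {0, 3, 4, 5, 8}.
Read 'z': 0→{1, 3, 4, 6}, 3→{0, 5}, 4→{5}, 5→{0, 3, 4}, 8→{2, 7}; now {0, 1, 2, 3, 4, 5, 6, 7}.
Read 'y': 0→{4, 7}, 1→{0}, 2→{1, 7}, 3→{0, 7}, 4→{1}, 5→{5}, 6→{1, 3}, 7→{1, 7}; now {0, 1, 3, 4, 5, 7}.
Read 'y': 0→{4, 7}, 1→{0}, 3→{0, 7}, 4→{1}, 5→{5}, 7→{1, 7}; union {0, 1, 4, 5, 7}; ε-closure = {0, 1, 3, 4, 5, 7}.
Read 'y': 0→{4, 7}, 1→{0}, 3→{0, 7}, 4→{1}, 5→{5}, 7→{1, 7}; union {0, 1, 4, 5, 7}; ε-closure = {0, 1, 3, 4, 5, 7}.
Read 'x': 0→{0, 2, 7}, 1→∅, 3→{3, 4}, 4→∅, 5→∅, 7→{1, 6}; union {0, 1, 2, 3, 4, 6, 7}; ε-closure = {0, 1, 2, 3, 4, 5, 6, 7}.

{0, 1, 2, 3, 4, 5, 6, 7}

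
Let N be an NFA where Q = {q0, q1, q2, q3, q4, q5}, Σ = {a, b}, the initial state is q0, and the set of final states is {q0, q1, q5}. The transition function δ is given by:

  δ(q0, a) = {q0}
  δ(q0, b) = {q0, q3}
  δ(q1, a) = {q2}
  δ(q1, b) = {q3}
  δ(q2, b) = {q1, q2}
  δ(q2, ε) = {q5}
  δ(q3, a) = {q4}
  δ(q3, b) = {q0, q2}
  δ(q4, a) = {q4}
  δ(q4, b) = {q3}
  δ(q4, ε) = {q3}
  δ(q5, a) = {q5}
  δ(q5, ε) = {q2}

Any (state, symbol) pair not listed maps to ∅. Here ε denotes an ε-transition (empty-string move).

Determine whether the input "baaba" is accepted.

Yes

Start in {q0}.
Read 'b': {q0} → {q0, q3}.
Read 'a': {q0, q3} → {q0, q3, q4}.
Read 'a': {q0, q3, q4} → {q0, q3, q4}.
Read 'b': {q0, q3, q4} → {q0, q2, q3, q5}.
Read 'a': {q0, q2, q3, q5} → {q0, q2, q3, q4, q5}.
The final set {q0, q2, q3, q4, q5} contains the accepting states q0, q5.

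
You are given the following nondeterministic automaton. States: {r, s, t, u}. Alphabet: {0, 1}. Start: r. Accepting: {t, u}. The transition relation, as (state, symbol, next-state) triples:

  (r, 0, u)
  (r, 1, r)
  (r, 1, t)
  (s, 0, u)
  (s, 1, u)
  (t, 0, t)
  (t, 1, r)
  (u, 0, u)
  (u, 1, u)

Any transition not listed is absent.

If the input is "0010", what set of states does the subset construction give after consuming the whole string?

{u}

Start in {r}.
Read '0': {r} → {u}.
Read '0': {u} → {u}.
Read '1': {u} → {u}.
Read '0': {u} → {u}.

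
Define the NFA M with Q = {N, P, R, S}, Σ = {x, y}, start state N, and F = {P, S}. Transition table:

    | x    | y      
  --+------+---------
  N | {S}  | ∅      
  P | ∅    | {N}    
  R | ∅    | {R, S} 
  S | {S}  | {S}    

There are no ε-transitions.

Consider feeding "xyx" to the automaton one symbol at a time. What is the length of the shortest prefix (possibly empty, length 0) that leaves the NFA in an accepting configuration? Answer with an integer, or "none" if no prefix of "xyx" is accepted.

1

Start in {N}.
Read 'x': {N} → {S}.
None of the earlier sets intersect F, but {S} does.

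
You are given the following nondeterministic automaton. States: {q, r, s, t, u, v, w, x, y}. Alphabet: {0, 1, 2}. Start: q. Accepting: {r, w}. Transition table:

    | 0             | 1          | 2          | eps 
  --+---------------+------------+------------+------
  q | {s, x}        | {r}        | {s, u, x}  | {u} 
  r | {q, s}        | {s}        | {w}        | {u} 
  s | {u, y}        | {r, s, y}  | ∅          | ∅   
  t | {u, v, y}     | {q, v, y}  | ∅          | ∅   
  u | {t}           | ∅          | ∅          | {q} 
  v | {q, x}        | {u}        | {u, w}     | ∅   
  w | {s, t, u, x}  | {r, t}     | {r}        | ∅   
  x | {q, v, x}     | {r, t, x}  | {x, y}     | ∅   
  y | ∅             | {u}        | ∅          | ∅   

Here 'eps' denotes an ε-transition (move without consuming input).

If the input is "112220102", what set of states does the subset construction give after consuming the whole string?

{q, s, u, w, x, y}

Start: ε-closure({q}) = {q, u}.
Read '1': q→{r}, u→∅; union {r}; ε-closure = {q, r, u}.
Read '1': q→{r}, r→{s}, u→∅; union {r, s}; ε-closure = {q, r, s, u}.
Read '2': q→{s, u, x}, r→{w}, s→∅, u→∅; union {s, u, w, x}; ε-closure = {q, s, u, w, x}.
Read '2': q→{s, u, x}, s→∅, u→∅, w→{r}, x→{x, y}; union {r, s, u, x, y}; ε-closure = {q, r, s, u, x, y}.
Read '2': q→{s, u, x}, r→{w}, s→∅, u→∅, x→{x, y}, y→∅; union {s, u, w, x, y}; ε-closure = {q, s, u, w, x, y}.
Read '0': q→{s, x}, s→{u, y}, u→{t}, w→{s, t, u, x}, x→{q, v, x}, y→∅; now {q, s, t, u, v, x, y}.
Read '1': q→{r}, s→{r, s, y}, t→{q, v, y}, u→∅, v→{u}, x→{r, t, x}, y→{u}; now {q, r, s, t, u, v, x, y}.
Read '0': q→{s, x}, r→{q, s}, s→{u, y}, t→{u, v, y}, u→{t}, v→{q, x}, x→{q, v, x}, y→∅; now {q, s, t, u, v, x, y}.
Read '2': q→{s, u, x}, s→∅, t→∅, u→∅, v→{u, w}, x→{x, y}, y→∅; union {s, u, w, x, y}; ε-closure = {q, s, u, w, x, y}.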